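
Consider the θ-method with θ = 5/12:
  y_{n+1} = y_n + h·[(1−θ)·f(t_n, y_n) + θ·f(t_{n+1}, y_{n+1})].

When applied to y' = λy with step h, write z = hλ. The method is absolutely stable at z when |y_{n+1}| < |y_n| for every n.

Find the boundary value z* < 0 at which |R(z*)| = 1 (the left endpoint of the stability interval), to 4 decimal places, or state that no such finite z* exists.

z* = -12.0000.

Test eqn y'=λy, z=hλ:
  y_{n+1} = y_n + z·[7/12·y_n + 5/12·y_{n+1}] ⇒ (1 − 5/12z)y_{n+1} = (1 + 7/12z)y_n
  Hence R(z) = (1 + 7/12z)/(1 − 5/12z).

Solve |R(x)|<1 on ℝ⁻.
x=-0.95: |R|=0.3194
R=−1: 1+7/12x = −1+5/12x ⇒ -1/6x=2 ⇒ x=2/(-1/6)=-12.0000
Confirm numerically:
  x=-11.232: |R|=0.97746 <1
  x=-9.936: |R|=0.93307 <1
  x=-8.931: |R|=0.89166 <1
  x=-12.316: |R|=1.00859 >1
  x=-12.111: |R|=1.00306 >1
Interval (-12.0000, 0).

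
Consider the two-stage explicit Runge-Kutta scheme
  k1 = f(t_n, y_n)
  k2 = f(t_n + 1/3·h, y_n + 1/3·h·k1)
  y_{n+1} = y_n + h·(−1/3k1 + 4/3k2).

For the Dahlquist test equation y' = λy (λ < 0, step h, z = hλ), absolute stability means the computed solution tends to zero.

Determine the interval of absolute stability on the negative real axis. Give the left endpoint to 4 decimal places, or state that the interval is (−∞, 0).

Test eqn y'=λy, z=hλ:
  k1=λy_n ⇒ h·k1=z·y_n;  k2=λ(1+1/3z)y_n ⇒ h·k2=z(1+1/3z)y_n
  y_{n+1}/y_n = 1 − 1/3z + 4/3z(1+1/3z) = 1 + z + 4/9z²
  R(z) = 1 + z + 4/9z².

Need |R(x)|<1, x<0.
x=-0.7: |R|=0.5178
R=1: x+4/9x²=0 ⇒ x=−9/4=-2.2500; min R=1−1/(4·4/9)=0.4375>−1
Confirm numerically:
  x=-1.932: |R|=0.72694 <1
  x=-1.136: |R|=0.43755 <1
  x=-1.084: |R|=0.43825 <1
  x=-2.715: |R|=1.56110 >1
  x=-2.533: |R|=1.31860 >1
Interval (-2.2500, 0).

z∈(-2.2500,0).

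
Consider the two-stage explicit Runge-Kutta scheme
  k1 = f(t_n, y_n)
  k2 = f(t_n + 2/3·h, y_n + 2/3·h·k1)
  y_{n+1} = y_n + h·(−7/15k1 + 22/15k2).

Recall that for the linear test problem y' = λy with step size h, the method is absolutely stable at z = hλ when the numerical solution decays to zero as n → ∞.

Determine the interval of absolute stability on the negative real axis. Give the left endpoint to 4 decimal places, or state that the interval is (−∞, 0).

z∈(-1.0227,0).

Set f=λy, z=hλ:
  k1=λy_n ⇒ h·k1=z·y_n;  k2=λ(1+2/3z)y_n ⇒ h·k2=z(1+2/3z)y_n
  y_{n+1}/y_n = 1 − 7/15z + 22/15z(1+2/3z) = 1 + z + 44/45z²
  R(z) = 1 + z + 44/45z².

Find x<0 with |R(x)|<1.
x=-0.36: |R|=0.7667
R=1: x+44/45x²=0 ⇒ x=−45/44=-1.0227; min R=1−1/(4·44/45)=0.7443>−1
Confirm numerically:
  x=-0.567: |R|=0.74734 <1
  x=-0.520: |R|=0.74439 <1
  x=-0.464: |R|=0.74651 <1
  x=-1.518: |R|=1.73512 >1
  x=-1.342: |R|=1.41894 >1
  x=-1.180: |R|=1.18146 >1
Stable set (-1.0227, 0).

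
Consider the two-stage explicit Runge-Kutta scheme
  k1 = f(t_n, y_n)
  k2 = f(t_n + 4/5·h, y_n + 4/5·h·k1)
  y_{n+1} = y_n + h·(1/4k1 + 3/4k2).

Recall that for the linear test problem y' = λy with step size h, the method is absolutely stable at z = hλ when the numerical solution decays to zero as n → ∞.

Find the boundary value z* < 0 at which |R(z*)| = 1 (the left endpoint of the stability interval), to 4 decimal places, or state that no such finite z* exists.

Test eqn y'=λy, z=hλ:
  k1=λy_n ⇒ h·k1=z·y_n;  k2=λ(1+4/5z)y_n ⇒ h·k2=z(1+4/5z)y_n
  y_{n+1}/y_n = 1 + 1/4z + 3/4z(1+4/5z) = 1 + z + 3/5z²
  ⇒ R(z) = 1 + z + 3/5z².

Need |R(x)|<1, x<0.
x=-0.65: |R|=0.6035
R=1: x+3/5x²=0 ⇒ x=−5/3=-1.6667; min R=1−1/(4·3/5)=0.5833>−1
Confirm numerically:
  x=-1.553: |R|=0.89409 <1
  x=-1.153: |R|=0.64465 <1
  x=-0.872: |R|=0.58423 <1
  x=-0.669: |R|=0.59954 <1
  x=-2.257: |R|=1.79943 >1
  x=-1.751: |R|=1.08860 >1
So |R|<1 on (-1.6667, 0).

left endpoint -1.6667.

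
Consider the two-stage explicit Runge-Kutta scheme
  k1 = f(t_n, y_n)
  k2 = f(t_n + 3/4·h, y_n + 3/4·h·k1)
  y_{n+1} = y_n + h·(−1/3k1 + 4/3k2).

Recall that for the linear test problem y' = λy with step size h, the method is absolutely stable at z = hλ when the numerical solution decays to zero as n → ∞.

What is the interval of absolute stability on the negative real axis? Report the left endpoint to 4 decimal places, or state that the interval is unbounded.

With y'=λy (z=hλ):
  k1=λy_n ⇒ h·k1=z·y_n;  k2=λ(1+3/4z)y_n ⇒ h·k2=z(1+3/4z)y_n
  y_{n+1}/y_n = 1 − 1/3z + 4/3z(1+3/4z) = 1 + z + z²
  Hence R(z) = 1 + z + z².

Solve |R(x)|<1 on ℝ⁻.
x=-1.37: |R|=1.5069
R=1: x+1x²=0 ⇒ x=−1=-1.0000; min R=1−1/(4·1)=0.7500>−1
Confirm numerically:
  x=-0.951: |R|=0.95340 <1
  x=-0.866: |R|=0.88396 <1
  x=-0.499: |R|=0.75000 <1
  x=-1.284: |R|=1.36466 >1
  x=-1.224: |R|=1.27418 >1
  x=-1.112: |R|=1.12454 >1
Stable set (-1.0000, 0).

(-1.0000, 0).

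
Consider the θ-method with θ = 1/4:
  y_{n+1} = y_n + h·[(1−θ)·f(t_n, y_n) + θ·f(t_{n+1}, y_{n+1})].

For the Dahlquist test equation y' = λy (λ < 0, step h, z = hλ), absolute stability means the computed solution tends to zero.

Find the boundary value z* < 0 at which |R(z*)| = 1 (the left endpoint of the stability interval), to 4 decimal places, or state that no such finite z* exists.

Test eqn y'=λy, z=hλ:
  y_{n+1} = y_n + z·[3/4·y_n + 1/4·y_{n+1}] ⇒ (1 − 1/4z)y_{n+1} = (1 + 3/4z)y_n
  so R(z) = (1 + 3/4z)/(1 − 1/4z).

Solve |R(x)|<1 on ℝ⁻.
x=-1.74: |R|=0.2125
R=−1: 1+3/4x = −1+1/4x ⇒ -1/2x=2 ⇒ x=2/(-1/2)=-4.0000
Confirm numerically:
  x=-2.784: |R|=0.64151 <1
  x=-2.402: |R|=0.50078 <1
  x=-2.086: |R|=0.37102 <1
  x=-2.070: |R|=0.36409 <1
  x=-4.568: |R|=1.13259 >1
  x=-4.562: |R|=1.13128 >1
  x=-4.404: |R|=1.09614 >1
Stable set (-4.0000, 0).

left endpoint -4.0000.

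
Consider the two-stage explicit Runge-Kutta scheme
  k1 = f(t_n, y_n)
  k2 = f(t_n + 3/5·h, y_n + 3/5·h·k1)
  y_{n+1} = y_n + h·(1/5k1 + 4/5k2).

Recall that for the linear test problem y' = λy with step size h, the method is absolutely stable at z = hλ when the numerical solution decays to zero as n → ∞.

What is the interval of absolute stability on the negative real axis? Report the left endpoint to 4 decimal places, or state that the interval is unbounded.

With y'=λy (z=hλ):
  k1=λy_n ⇒ h·k1=z·y_n;  k2=λ(1+3/5z)y_n ⇒ h·k2=z(1+3/5z)y_n
  y_{n+1}/y_n = 1 + 1/5z + 4/5z(1+3/5z) = 1 + z + 12/25z²
  so R(z) = 1 + z + 12/25z².

Find x<0 with |R(x)|<1.
x=-0.34: |R|=0.7155
R=1: x+12/25x²=0 ⇒ x=−25/12=-2.0833; min R=1−1/(4·12/25)=0.4792>−1
Confirm numerically:
  x=-1.442: |R|=0.55609 <1
  x=-1.222: |R|=0.49478 <1
  x=-1.000: |R|=0.48000 <1
  x=-2.518: |R|=1.52536 >1
  x=-2.340: |R|=1.28829 >1
Interval (-2.0833, 0).

(-2.0833, 0).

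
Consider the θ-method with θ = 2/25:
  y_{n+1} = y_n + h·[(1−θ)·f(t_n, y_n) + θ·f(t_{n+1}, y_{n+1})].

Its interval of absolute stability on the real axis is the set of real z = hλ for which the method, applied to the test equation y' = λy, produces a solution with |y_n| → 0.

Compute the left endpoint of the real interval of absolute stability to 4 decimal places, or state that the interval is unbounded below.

Set f=λy, z=hλ:
  y_{n+1} = y_n + z·[23/25·y_n + 2/25·y_{n+1}] ⇒ (1 − 2/25z)y_{n+1} = (1 + 23/25z)y_n
  R(z) = (1 + 23/25z)/(1 − 2/25z).

Solve |R(x)|<1 on ℝ⁻.
x=-0.92: |R|=0.1431
R=−1: 1+23/25x = −1+2/25x ⇒ -21/25x=2 ⇒ x=2/(-21/25)=-2.3810
Confirm numerically:
  x=-2.228: |R|=0.89096 <1
  x=-2.054: |R|=0.76412 <1
  x=-1.763: |R|=0.54508 <1
  x=-2.809: |R|=1.29359 >1
  x=-2.662: |R|=1.19463 >1
  x=-2.511: |R|=1.09097 >1
Interval (-2.3810, 0).

left endpoint -2.3810.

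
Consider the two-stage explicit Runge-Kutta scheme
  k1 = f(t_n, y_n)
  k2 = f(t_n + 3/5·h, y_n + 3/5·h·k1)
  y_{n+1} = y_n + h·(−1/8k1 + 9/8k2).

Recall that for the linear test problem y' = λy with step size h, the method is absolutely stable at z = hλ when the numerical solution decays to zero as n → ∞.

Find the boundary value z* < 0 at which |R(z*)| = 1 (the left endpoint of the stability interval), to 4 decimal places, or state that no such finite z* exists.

On y'=λy, z=hλ:
  k1=λy_n ⇒ h·k1=z·y_n;  k2=λ(1+3/5z)y_n ⇒ h·k2=z(1+3/5z)y_n
  y_{n+1}/y_n = 1 − 1/8z + 9/8z(1+3/5z) = 1 + z + 27/40z²
  so R(z) = 1 + z + 27/40z².

Need |R(x)|<1, x<0.
x=-1.77: |R|=1.3447
R=1: x+27/40x²=0 ⇒ x=−40/27=-1.4815; min R=1−1/(4·27/40)=0.6296>−1
Confirm numerically:
  x=-1.132: |R|=0.73296 <1
  x=-1.022: |R|=0.68303 <1
  x=-0.802: |R|=0.63216 <1
  x=-0.707: |R|=0.63040 <1
  x=-2.060: |R|=1.80443 >1
  x=-1.835: |R|=1.43788 >1
  x=-1.658: |R|=1.19755 >1
Interval (-1.4815, 0).

left endpoint -1.4815.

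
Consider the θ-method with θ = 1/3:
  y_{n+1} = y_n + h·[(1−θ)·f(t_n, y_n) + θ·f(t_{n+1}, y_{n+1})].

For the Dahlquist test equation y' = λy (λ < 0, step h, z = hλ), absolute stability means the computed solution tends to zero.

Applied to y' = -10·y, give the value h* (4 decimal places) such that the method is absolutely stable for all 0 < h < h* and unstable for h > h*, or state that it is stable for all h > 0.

(-6.0000,0); λ=-10 ⇒ h* = (6)/10 = 0.6000.

With y'=λy (z=hλ):
  y_{n+1} = y_n + z·[2/3·y_n + 1/3·y_{n+1}] ⇒ (1 − 1/3z)y_{n+1} = (1 + 2/3z)y_n
  so R(z) = (1 + 2/3z)/(1 − 1/3z).

Boundary: |R(x)|=1, x<0.
x=-0.86: |R|=0.3316
R=−1: 1+2/3x = −1+1/3x ⇒ -1/3x=2 ⇒ x=2/(-1/3)=-6.0000
Confirm numerically:
  x=-4.573: |R|=0.81157 <1
  x=-4.179: |R|=0.74634 <1
  x=-2.745: |R|=0.43342 <1
  x=-2.660: |R|=0.40989 <1
  x=-6.493: |R|=1.05193 >1
  x=-6.098: |R|=1.01077 >1
  x=-6.044: |R|=1.00487 >1
Interval (-6.0000, 0).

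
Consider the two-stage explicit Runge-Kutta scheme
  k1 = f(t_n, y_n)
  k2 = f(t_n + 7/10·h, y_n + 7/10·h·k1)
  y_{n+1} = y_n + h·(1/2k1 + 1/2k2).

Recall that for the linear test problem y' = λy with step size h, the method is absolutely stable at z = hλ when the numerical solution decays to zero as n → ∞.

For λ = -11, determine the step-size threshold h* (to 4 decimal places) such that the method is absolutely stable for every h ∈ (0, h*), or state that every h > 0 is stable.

(-2.8571,0); λ=-11 ⇒ h* = (20/7)/11 = 0.2597.

On y'=λy, z=hλ:
  k1=λy_n ⇒ h·k1=z·y_n;  k2=λ(1+7/10z)y_n ⇒ h·k2=z(1+7/10z)y_n
  y_{n+1}/y_n = 1 + 1/2z + 1/2z(1+7/10z) = 1 + z + 7/20z²
  R(z) = 1 + z + 7/20z².

Boundary: |R(x)|=1, x<0.
x=-1.07: |R|=0.3307
R=1: x+7/20x²=0 ⇒ x=−20/7=-2.8571; min R=1−1/(4·7/20)=0.2857>−1
Confirm numerically:
  x=-2.681: |R|=0.83472 <1
  x=-1.968: |R|=0.38756 <1
  x=-1.771: |R|=0.32675 <1
  x=-1.242: |R|=0.29790 <1
  x=-3.363: |R|=1.59542 >1
  x=-3.261: |R|=1.46094 >1
  x=-3.161: |R|=1.33617 >1
So |R|<1 on (-2.8571, 0).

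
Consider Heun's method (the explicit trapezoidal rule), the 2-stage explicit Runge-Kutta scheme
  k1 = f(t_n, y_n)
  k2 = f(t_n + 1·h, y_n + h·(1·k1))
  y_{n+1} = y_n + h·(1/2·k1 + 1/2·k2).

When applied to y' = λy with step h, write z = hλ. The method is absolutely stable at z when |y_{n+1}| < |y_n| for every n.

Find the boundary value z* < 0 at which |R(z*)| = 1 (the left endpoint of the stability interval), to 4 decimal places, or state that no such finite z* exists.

z* = -2.0000.

Test eqn y'=λy, z=hλ:
  order 2, 2-stage ⇒ R(z)=1+z+z^2/2
  (e.g. R(-0.43)=0.66245, |R|=0.66245)

Need |R(x)|<1, x<0.
x=-0.43: |R|=0.6624
|R(-1.64)|=0.7048 |R(-0.74)|=0.5338 |R(-0.55)|=0.6013
Bisect:
  x_lo=-2.5417 |R|=1.6884  x_hi=-0.1945 |R|=0.8244
  mid=-1.36810 |R|=0.56775 →hi
  mid=-1.95490 |R|=0.95592 →hi
  mid=-2.24830 |R|=1.27913 →lo
  mid=-2.10160 |R|=1.10676 →lo
  mid=-2.02825 |R|=1.02865 →lo
  mid=-1.99158 |R|=0.99161 →hi
  mid=-2.00991 |R|=1.00996 →lo
  ...
  [-2.00003,-1.99988] ⇒ x*=-2.0000
So |R|<1 on (-2.0000, 0).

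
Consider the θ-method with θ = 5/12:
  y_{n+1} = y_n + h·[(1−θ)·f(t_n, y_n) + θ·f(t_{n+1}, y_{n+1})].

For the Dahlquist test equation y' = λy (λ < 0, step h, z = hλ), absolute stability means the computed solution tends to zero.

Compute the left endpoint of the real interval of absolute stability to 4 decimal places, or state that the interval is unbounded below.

Set f=λy, z=hλ:
  y_{n+1} = y_n + z·[7/12·y_n + 5/12·y_{n+1}] ⇒ (1 − 5/12z)y_{n+1} = (1 + 7/12z)y_n
  Hence R(z) = (1 + 7/12z)/(1 − 5/12z).

Solve |R(x)|<1 on ℝ⁻.
x=-0.46: |R|=0.6140
R=−1: 1+7/12x = −1+5/12x ⇒ -1/6x=2 ⇒ x=2/(-1/6)=-12.0000
Confirm numerically:
  x=-11.552: |R|=0.98716 <1
  x=-10.191: |R|=0.94253 <1
  x=-8.520: |R|=0.87253 <1
  x=-6.928: |R|=0.78250 <1
  x=-12.410: |R|=1.01107 >1
  x=-12.282: |R|=1.00768 >1
So |R|<1 on (-12.0000, 0).

z* = -12.0000.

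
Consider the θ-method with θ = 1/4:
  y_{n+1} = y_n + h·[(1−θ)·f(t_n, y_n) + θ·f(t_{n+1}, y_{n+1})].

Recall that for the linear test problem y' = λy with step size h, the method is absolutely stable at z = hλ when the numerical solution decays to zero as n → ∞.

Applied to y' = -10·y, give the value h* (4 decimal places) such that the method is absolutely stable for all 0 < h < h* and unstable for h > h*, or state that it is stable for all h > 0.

(-4.0000,0); λ=-10 ⇒ h* = (4)/10 = 0.4000.

On y'=λy, z=hλ:
  y_{n+1} = y_n + z·[3/4·y_n + 1/4·y_{n+1}] ⇒ (1 − 1/4z)y_{n+1} = (1 + 3/4z)y_n
  so R(z) = (1 + 3/4z)/(1 − 1/4z).

Need |R(x)|<1, x<0.
x=-0.71: |R|=0.3970
R=−1: 1+3/4x = −1+1/4x ⇒ -1/2x=2 ⇒ x=2/(-1/2)=-4.0000
Confirm numerically:
  x=-3.015: |R|=0.71917 <1
  x=-2.931: |R|=0.69153 <1
  x=-2.446: |R|=0.51784 <1
  x=-2.092: |R|=0.37360 <1
  x=-4.240: |R|=1.05825 >1
  x=-4.164: |R|=1.04018 >1
  x=-4.158: |R|=1.03873 >1
So |R|<1 on (-4.0000, 0).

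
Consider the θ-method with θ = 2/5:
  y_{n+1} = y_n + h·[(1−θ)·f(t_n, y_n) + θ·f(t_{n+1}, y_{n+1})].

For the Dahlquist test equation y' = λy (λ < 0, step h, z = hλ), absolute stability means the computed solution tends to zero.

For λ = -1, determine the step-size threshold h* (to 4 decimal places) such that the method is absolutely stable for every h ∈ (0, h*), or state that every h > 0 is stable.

On y'=λy, z=hλ:
  y_{n+1} = y_n + z·[3/5·y_n + 2/5·y_{n+1}] ⇒ (1 − 2/5z)y_{n+1} = (1 + 3/5z)y_n
  so R(z) = (1 + 3/5z)/(1 − 2/5z).

Boundary: |R(x)|=1, x<0.
x=-1.37: |R|=0.1150
R=−1: 1+3/5x = −1+2/5x ⇒ -1/5x=2 ⇒ x=2/(-1/5)=-10.0000
Confirm numerically:
  x=-9.073: |R|=0.95995 <1
  x=-8.093: |R|=0.90999 <1
  x=-6.946: |R|=0.83834 <1
  x=-6.083: |R|=0.77182 <1
  x=-10.247: |R|=1.00969 >1
  x=-10.110: |R|=1.00436 >1
  x=-10.052: |R|=1.00207 >1
Interval (-10.0000, 0).

(-10.0000,0); λ=-1 ⇒ h* = (10)/1 = 10.0000.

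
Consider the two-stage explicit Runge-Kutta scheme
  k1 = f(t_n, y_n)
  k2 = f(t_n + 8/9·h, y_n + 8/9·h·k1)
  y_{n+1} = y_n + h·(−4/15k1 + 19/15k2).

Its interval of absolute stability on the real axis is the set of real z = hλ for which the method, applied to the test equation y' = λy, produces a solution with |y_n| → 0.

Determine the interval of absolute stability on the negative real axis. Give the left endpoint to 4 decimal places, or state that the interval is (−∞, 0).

On y'=λy, z=hλ:
  k1=λy_n ⇒ h·k1=z·y_n;  k2=λ(1+8/9z)y_n ⇒ h·k2=z(1+8/9z)y_n
  y_{n+1}/y_n = 1 − 4/15z + 19/15z(1+8/9z) = 1 + z + 152/135z²
  R(z) = 1 + z + 152/135z².

Boundary: |R(x)|=1, x<0.
x=-1.33: |R|=1.6617
R=1: x+152/135x²=0 ⇒ x=−135/152=-0.8882; min R=1−1/(4·152/135)=0.7780>−1
Confirm numerically:
  x=-0.843: |R|=0.95714 <1
  x=-0.623: |R|=0.81400 <1
  x=-0.464: |R|=0.77841 <1
  x=-1.488: |R|=2.00496 >1
  x=-1.284: |R|=1.57226 >1
Stable set (-0.8882, 0).

(-0.8882, 0).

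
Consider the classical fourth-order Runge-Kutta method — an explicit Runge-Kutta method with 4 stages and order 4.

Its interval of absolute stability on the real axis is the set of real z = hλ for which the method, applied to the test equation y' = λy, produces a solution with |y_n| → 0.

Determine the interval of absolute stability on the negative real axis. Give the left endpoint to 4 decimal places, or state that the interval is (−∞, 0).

Set f=λy, z=hλ:
  order 4, 4-stage ⇒ R(z)=1+z+z^2/2+z^3/6+z^4/24
  (e.g. R(-1.21)=0.31611, |R|=0.31611)

Boundary: |R(x)|=1, x<0.
x=-1.21: |R|=0.3161
|R(-2.97)|=1.3161 |R(-1.43)|=0.2793 |R(-1.07)|=0.3529
Bisect:
  x_lo=-3.2313 |R|=1.9088  x_hi=-0.1475 |R|=0.8628
  mid=-1.68943 |R|=0.27343 →hi
  mid=-2.46037 |R|=0.61089 →hi
  mid=-2.84584 |R|=1.09519 →lo
  mid=-2.65311 |R|=0.81832 →hi
  mid=-2.74947 |R|=0.94732 →hi
  mid=-2.79766 |R|=1.01880 →lo
  mid=-2.77357 |R|=0.98246 →hi
  mid=-2.78561 |R|=1.00048 →lo
  mid=-2.77959 |R|=0.99143 →hi
  ...
  [-2.78542,-2.78524] ⇒ x*=-2.7853
Stable set (-2.7853, 0).

z∈(-2.7853,0).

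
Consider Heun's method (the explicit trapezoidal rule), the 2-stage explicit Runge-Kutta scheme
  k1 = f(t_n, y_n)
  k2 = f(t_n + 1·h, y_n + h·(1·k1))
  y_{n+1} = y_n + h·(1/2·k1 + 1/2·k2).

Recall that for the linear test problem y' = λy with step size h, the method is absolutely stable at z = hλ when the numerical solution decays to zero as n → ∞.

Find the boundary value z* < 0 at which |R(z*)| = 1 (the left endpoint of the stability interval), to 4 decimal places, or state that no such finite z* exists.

left endpoint -2.0000.

Set f=λy, z=hλ:
  order 2, 2-stage ⇒ R(z)=1+z+z^2/2
  (e.g. R(-1.17)=0.51445, |R|=0.51445)

Find x<0 with |R(x)|<1.
x=-1.17: |R|=0.5144
|R(-2.36)|=1.4248 |R(-2.31)|=1.3580 |R(-2.12)|=1.1272
Bisect:
  x_lo=-2.4048 |R|=1.4868  x_hi=-0.3948 |R|=0.6832
  mid=-1.39979 |R|=0.57992 →hi
  mid=-1.90230 |R|=0.90708 →hi
  mid=-2.15356 |R|=1.16535 →lo
  mid=-2.02793 |R|=1.02832 →lo
  mid=-1.96512 |R|=0.96573 →hi
  mid=-1.99653 |R|=0.99653 →hi
  mid=-2.01223 |R|=1.01230 →lo
  mid=-2.00438 |R|=1.00439 →lo
  mid=-2.00045 |R|=1.00045 →lo
  ...
  [-2.00008,-1.99996] ⇒ x*=-2.0000
Interval (-2.0000, 0).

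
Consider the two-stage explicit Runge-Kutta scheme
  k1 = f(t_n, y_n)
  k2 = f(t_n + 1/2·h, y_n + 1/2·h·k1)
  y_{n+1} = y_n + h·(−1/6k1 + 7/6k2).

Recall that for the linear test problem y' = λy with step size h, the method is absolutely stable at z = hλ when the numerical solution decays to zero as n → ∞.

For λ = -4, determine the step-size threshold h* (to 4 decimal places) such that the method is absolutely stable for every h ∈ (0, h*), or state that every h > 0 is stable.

(-1.7143,0); λ=-4 ⇒ h* = (12/7)/4 = 0.4286.

With y'=λy (z=hλ):
  k1=λy_n ⇒ h·k1=z·y_n;  k2=λ(1+1/2z)y_n ⇒ h·k2=z(1+1/2z)y_n
  y_{n+1}/y_n = 1 − 1/6z + 7/6z(1+1/2z) = 1 + z + 7/12z²
  ⇒ R(z) = 1 + z + 7/12z².

Boundary: |R(x)|=1, x<0.
x=-0.96: |R|=0.5776
R=1: x+7/12x²=0 ⇒ x=−12/7=-1.7143; min R=1−1/(4·7/12)=0.5714>−1
Confirm numerically:
  x=-1.421: |R|=0.75689 <1
  x=-1.406: |R|=0.74715 <1
  x=-1.010: |R|=0.58506 <1
  x=-0.959: |R|=0.57748 <1
  x=-2.096: |R|=1.46671 >1
  x=-1.951: |R|=1.26940 >1
So |R|<1 on (-1.7143, 0).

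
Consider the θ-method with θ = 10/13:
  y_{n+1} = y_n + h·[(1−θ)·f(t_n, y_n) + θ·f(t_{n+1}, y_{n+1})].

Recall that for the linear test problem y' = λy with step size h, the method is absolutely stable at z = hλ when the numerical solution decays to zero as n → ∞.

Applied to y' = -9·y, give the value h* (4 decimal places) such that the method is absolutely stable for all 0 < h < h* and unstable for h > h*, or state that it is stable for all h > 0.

On y'=λy, z=hλ:
  y_{n+1} = y_n + z·[3/13·y_n + 10/13·y_{n+1}] ⇒ (1 − 10/13z)y_{n+1} = (1 + 3/13z)y_n
  Hence R(z) = (1 + 3/13z)/(1 − 10/13z).

Solve |R(x)|<1 on ℝ⁻.
x=-1.69: |R|=0.2652
x=-2: |R|=0.2121
x=-10: |R|=0.1504
x=-100: |R|=0.2833
θ=10/13≥1/2 ⇒ |1+3/13x|<|1−10/13x| ∀x<0 ⇒ interval (−∞,0).

interval (−∞, 0). Any h>0 works for λ=-9.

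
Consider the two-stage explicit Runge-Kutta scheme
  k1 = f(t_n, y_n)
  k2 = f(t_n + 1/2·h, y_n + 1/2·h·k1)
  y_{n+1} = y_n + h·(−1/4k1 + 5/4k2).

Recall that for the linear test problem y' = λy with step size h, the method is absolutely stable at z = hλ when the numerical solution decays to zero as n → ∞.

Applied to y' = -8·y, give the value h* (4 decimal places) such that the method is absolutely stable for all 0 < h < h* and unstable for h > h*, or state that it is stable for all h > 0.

Set f=λy, z=hλ:
  k1=λy_n ⇒ h·k1=z·y_n;  k2=λ(1+1/2z)y_n ⇒ h·k2=z(1+1/2z)y_n
  y_{n+1}/y_n = 1 − 1/4z + 5/4z(1+1/2z) = 1 + z + 5/8z²
  R(z) = 1 + z + 5/8z².

Boundary: |R(x)|=1, x<0.
x=-1.39: |R|=0.8176
R=1: x+5/8x²=0 ⇒ x=−8/5=-1.6000; min R=1−1/(4·5/8)=0.6000>−1
Confirm numerically:
  x=-1.240: |R|=0.72100 <1
  x=-0.930: |R|=0.61056 <1
  x=-0.924: |R|=0.60961 <1
  x=-1.938: |R|=1.40940 >1
  x=-1.880: |R|=1.32900 >1
So |R|<1 on (-1.6000, 0).

(-1.6000,0); λ=-8 ⇒ h* = (8/5)/8 = 0.2000.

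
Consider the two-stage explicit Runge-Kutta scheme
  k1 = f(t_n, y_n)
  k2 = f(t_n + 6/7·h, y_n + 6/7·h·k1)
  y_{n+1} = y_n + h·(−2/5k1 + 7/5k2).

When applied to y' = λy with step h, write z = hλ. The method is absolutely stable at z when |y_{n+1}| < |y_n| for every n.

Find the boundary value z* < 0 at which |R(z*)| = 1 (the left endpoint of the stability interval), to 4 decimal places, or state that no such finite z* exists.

With y'=λy (z=hλ):
  k1=λy_n ⇒ h·k1=z·y_n;  k2=λ(1+6/7z)y_n ⇒ h·k2=z(1+6/7z)y_n
  y_{n+1}/y_n = 1 − 2/5z + 7/5z(1+6/7z) = 1 + z + 6/5z²
  Hence R(z) = 1 + z + 6/5z².

Need |R(x)|<1, x<0.
x=-1.72: |R|=2.8301
R=1: x+6/5x²=0 ⇒ x=−5/6=-0.8333; min R=1−1/(4·6/5)=0.7917>−1
Confirm numerically:
  x=-0.732: |R|=0.91099 <1
  x=-0.613: |R|=0.83792 <1
  x=-0.546: |R|=0.81174 <1
  x=-0.523: |R|=0.80523 <1
  x=-1.375: |R|=1.89375 >1
  x=-1.162: |R|=1.45829 >1
So |R|<1 on (-0.8333, 0).

z* = -0.8333.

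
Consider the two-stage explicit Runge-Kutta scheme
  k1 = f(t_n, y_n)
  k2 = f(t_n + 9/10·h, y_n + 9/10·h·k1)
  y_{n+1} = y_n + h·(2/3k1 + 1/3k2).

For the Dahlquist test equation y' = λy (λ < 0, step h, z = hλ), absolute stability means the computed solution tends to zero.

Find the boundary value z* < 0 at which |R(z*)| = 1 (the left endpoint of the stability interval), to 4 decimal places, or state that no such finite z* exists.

Set f=λy, z=hλ:
  k1=λy_n ⇒ h·k1=z·y_n;  k2=λ(1+9/10z)y_n ⇒ h·k2=z(1+9/10z)y_n
  y_{n+1}/y_n = 1 + 2/3z + 1/3z(1+9/10z) = 1 + z + 3/10z²
  so R(z) = 1 + z + 3/10z².

Find x<0 with |R(x)|<1.
x=-1.36: |R|=0.1949
R=1: x+3/10x²=0 ⇒ x=−10/3=-3.3333; min R=1−1/(4·3/10)=0.1667>−1
Confirm numerically:
  x=-2.858: |R|=0.59245 <1
  x=-2.057: |R|=0.21237 <1
  x=-1.563: |R|=0.16989 <1
  x=-3.882: |R|=1.63898 >1
  x=-3.519: |R|=1.19601 >1
So |R|<1 on (-3.3333, 0).

z* = -3.3333.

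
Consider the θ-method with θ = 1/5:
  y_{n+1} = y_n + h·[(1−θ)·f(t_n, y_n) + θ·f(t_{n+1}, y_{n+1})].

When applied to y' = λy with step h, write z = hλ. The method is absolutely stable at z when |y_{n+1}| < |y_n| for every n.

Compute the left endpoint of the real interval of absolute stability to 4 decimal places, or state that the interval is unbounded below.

left endpoint -3.3333.

Set f=λy, z=hλ:
  y_{n+1} = y_n + z·[4/5·y_n + 1/5·y_{n+1}] ⇒ (1 − 1/5z)y_{n+1} = (1 + 4/5z)y_n
  so R(z) = (1 + 4/5z)/(1 − 1/5z).

Solve |R(x)|<1 on ℝ⁻.
x=-1.02: |R|=0.1528
R=−1: 1+4/5x = −1+1/5x ⇒ -3/5x=2 ⇒ x=2/(-3/5)=-3.3333
Confirm numerically:
  x=-3.282: |R|=0.98141 <1
  x=-2.185: |R|=0.52053 <1
  x=-1.673: |R|=0.25356 <1
  x=-3.811: |R|=1.16264 >1
  x=-3.612: |R|=1.09707 >1
Interval (-3.3333, 0).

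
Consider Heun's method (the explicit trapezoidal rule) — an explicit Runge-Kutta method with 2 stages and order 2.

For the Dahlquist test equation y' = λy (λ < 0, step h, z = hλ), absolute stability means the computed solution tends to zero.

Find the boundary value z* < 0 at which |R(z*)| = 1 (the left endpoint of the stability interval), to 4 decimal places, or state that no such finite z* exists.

Set f=λy, z=hλ:
  order 2, 2-stage ⇒ R(z)=1+z+z^2/2
  (e.g. R(-1.62)=0.69220, |R|=0.69220)

Solve |R(x)|<1 on ℝ⁻.
x=-1.62: |R|=0.6922
|R(-2.28)|=1.3192 |R(-1.71)|=0.7520 |R(-1.23)|=0.5264
Bisect:
  x_lo=-2.7379 |R|=2.0101  x_hi=-0.2966 |R|=0.7474
  mid=-1.51722 |R|=0.63376 →hi
  mid=-2.12754 |R|=1.13567 →lo
  mid=-1.82238 |R|=0.83815 →hi
  mid=-1.97496 |R|=0.97527 →hi
  mid=-2.05125 |R|=1.05256 →lo
  mid=-2.01311 |R|=1.01319 →lo
  mid=-1.99403 |R|=0.99405 →hi
  mid=-2.00357 |R|=1.00358 →lo
  mid=-1.99880 |R|=0.99880 →hi
  ...
  [-2.00014,-1.99999] ⇒ x*=-2.0000
Interval (-2.0000, 0).

left endpoint -2.0000.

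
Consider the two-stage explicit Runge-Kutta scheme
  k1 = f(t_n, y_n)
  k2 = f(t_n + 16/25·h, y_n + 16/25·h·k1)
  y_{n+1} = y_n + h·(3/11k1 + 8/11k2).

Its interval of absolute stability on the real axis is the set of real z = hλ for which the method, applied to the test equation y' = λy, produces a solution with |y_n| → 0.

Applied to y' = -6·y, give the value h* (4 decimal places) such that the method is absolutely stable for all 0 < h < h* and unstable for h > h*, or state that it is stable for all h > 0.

On y'=λy, z=hλ:
  k1=λy_n ⇒ h·k1=z·y_n;  k2=λ(1+16/25z)y_n ⇒ h·k2=z(1+16/25z)y_n
  y_{n+1}/y_n = 1 + 3/11z + 8/11z(1+16/25z) = 1 + z + 128/275z²
  so R(z) = 1 + z + 128/275z².

Boundary: |R(x)|=1, x<0.
x=-1.3: |R|=0.4866
R=1: x+128/275x²=0 ⇒ x=−275/128=-2.1484; min R=1−1/(4·128/275)=0.4629>−1
Confirm numerically:
  x=-1.921: |R|=0.79664 <1
  x=-1.762: |R|=0.68307 <1
  x=-1.560: |R|=0.57273 <1
  x=-2.701: |R|=1.69468 >1
  x=-2.662: |R|=1.63632 >1
Stable set (-2.1484, 0).

(-2.1484,0); λ=-6 ⇒ h* = (275/128)/6 = 0.3581.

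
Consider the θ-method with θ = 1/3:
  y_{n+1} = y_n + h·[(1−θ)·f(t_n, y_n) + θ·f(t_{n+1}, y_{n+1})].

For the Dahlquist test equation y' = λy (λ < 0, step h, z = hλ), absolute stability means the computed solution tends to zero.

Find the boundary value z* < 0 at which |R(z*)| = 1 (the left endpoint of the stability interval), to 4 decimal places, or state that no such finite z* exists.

z* = -6.0000.

Test eqn y'=λy, z=hλ:
  y_{n+1} = y_n + z·[2/3·y_n + 1/3·y_{n+1}] ⇒ (1 − 1/3z)y_{n+1} = (1 + 2/3z)y_n
  R(z) = (1 + 2/3z)/(1 − 1/3z).

Find x<0 with |R(x)|<1.
x=-1.03: |R|=0.2333
R=−1: 1+2/3x = −1+1/3x ⇒ -1/3x=2 ⇒ x=2/(-1/3)=-6.0000
Confirm numerically:
  x=-4.560: |R|=0.80952 <1
  x=-3.273: |R|=0.56528 <1
  x=-2.989: |R|=0.49724 <1
  x=-6.447: |R|=1.04732 >1
  x=-6.241: |R|=1.02608 >1
  x=-6.045: |R|=1.00498 >1
Stable set (-6.0000, 0).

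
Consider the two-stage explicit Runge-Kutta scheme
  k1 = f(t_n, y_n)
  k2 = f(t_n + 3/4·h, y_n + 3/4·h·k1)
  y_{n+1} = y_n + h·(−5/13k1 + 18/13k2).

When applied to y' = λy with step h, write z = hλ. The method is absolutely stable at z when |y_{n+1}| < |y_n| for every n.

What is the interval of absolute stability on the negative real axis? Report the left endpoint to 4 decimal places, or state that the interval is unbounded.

On y'=λy, z=hλ:
  k1=λy_n ⇒ h·k1=z·y_n;  k2=λ(1+3/4z)y_n ⇒ h·k2=z(1+3/4z)y_n
  y_{n+1}/y_n = 1 − 5/13z + 18/13z(1+3/4z) = 1 + z + 27/26z²
  Hence R(z) = 1 + z + 27/26z².

Boundary: |R(x)|=1, x<0.
x=-1.55: |R|=1.9449
R=1: x+27/26x²=0 ⇒ x=−26/27=-0.9630; min R=1−1/(4·27/26)=0.7593>−1
Confirm numerically:
  x=-0.738: |R|=0.82759 <1
  x=-0.503: |R|=0.75974 <1
  x=-0.425: |R|=0.76257 <1
  x=-1.222: |R|=1.32872 >1
  x=-1.104: |R|=1.16169 >1
Stable set (-0.9630, 0).

(-0.9630, 0).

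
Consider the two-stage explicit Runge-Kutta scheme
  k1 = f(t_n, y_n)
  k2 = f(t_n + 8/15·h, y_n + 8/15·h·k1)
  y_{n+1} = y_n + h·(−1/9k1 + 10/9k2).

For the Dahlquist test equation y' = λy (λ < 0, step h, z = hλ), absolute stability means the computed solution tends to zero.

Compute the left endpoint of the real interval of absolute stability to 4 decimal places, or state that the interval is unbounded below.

Test eqn y'=λy, z=hλ:
  k1=λy_n ⇒ h·k1=z·y_n;  k2=λ(1+8/15z)y_n ⇒ h·k2=z(1+8/15z)y_n
  y_{n+1}/y_n = 1 − 1/9z + 10/9z(1+8/15z) = 1 + z + 16/27z²
  Hence R(z) = 1 + z + 16/27z².

Boundary: |R(x)|=1, x<0.
x=-1.29: |R|=0.6961
R=1: x+16/27x²=0 ⇒ x=−27/16=-1.6875; min R=1−1/(4·16/27)=0.5781>−1
Confirm numerically:
  x=-1.503: |R|=0.83567 <1
  x=-1.458: |R|=0.80171 <1
  x=-1.339: |R|=0.72347 <1
  x=-1.189: |R|=0.64876 <1
  x=-1.888: |R|=1.22432 >1
  x=-1.823: |R|=1.14638 >1
So |R|<1 on (-1.6875, 0).

z* = -1.6875.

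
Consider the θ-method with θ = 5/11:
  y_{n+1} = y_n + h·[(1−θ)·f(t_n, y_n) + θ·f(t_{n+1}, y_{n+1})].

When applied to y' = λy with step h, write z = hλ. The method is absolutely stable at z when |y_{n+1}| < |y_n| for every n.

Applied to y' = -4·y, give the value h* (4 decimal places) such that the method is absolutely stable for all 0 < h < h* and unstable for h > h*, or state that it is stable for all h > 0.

On y'=λy, z=hλ:
  y_{n+1} = y_n + z·[6/11·y_n + 5/11·y_{n+1}] ⇒ (1 − 5/11z)y_{n+1} = (1 + 6/11z)y_n
  so R(z) = (1 + 6/11z)/(1 − 5/11z).

Boundary: |R(x)|=1, x<0.
x=-1.54: |R|=0.0941
R=−1: 1+6/11x = −1+5/11x ⇒ -1/11x=2 ⇒ x=2/(-1/11)=-22.0000
Confirm numerically:
  x=-19.353: |R|=0.97544 <1
  x=-17.853: |R|=0.95864 <1
  x=-15.126: |R|=0.92065 <1
  x=-22.496: |R|=1.00402 >1
  x=-22.277: |R|=1.00226 >1
  x=-22.181: |R|=1.00148 >1
So |R|<1 on (-22.0000, 0).

(-22.0000,0); λ=-4 ⇒ h* = (22)/4 = 5.5000.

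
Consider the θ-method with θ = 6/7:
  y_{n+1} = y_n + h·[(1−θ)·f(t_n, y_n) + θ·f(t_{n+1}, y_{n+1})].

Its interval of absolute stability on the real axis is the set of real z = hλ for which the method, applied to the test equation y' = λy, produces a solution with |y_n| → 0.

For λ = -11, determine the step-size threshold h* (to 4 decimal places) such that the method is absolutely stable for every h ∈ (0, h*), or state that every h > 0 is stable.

unbounded; (−∞, 0). Any h>0 works for λ=-11.

With y'=λy (z=hλ):
  y_{n+1} = y_n + z·[1/7·y_n + 6/7·y_{n+1}] ⇒ (1 − 6/7z)y_{n+1} = (1 + 1/7z)y_n
  Hence R(z) = (1 + 1/7z)/(1 − 6/7z).

Need |R(x)|<1, x<0.
x=-0.35: |R|=0.7308
x=-2: |R|=0.2632
x=-10: |R|=0.0448
x=-100: |R|=0.1532
θ=6/7≥1/2 ⇒ |1+1/7x|<|1−6/7x| ∀x<0 ⇒ interval (−∞,0).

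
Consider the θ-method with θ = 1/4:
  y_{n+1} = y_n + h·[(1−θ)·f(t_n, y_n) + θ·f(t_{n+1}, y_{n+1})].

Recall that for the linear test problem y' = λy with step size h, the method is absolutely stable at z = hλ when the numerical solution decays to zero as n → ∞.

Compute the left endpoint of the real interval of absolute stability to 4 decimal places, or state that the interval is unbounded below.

left endpoint -4.0000.

Test eqn y'=λy, z=hλ:
  y_{n+1} = y_n + z·[3/4·y_n + 1/4·y_{n+1}] ⇒ (1 − 1/4z)y_{n+1} = (1 + 3/4z)y_n
  Hence R(z) = (1 + 3/4z)/(1 − 1/4z).

Need |R(x)|<1, x<0.
x=-1.52: |R|=0.1014
R=−1: 1+3/4x = −1+1/4x ⇒ -1/2x=2 ⇒ x=2/(-1/2)=-4.0000
Confirm numerically:
  x=-3.634: |R|=0.90411 <1
  x=-3.126: |R|=0.75470 <1
  x=-2.377: |R|=0.49098 <1
  x=-4.538: |R|=1.12602 >1
  x=-4.423: |R|=1.10044 >1
Interval (-4.0000, 0).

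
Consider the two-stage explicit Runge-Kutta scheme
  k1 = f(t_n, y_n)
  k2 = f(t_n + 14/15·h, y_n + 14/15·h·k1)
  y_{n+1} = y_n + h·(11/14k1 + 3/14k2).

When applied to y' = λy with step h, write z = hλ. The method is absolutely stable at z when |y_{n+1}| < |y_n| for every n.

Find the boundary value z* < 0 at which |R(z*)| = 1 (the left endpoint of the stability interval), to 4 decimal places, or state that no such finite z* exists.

Set f=λy, z=hλ:
  k1=λy_n ⇒ h·k1=z·y_n;  k2=λ(1+14/15z)y_n ⇒ h·k2=z(1+14/15z)y_n
  y_{n+1}/y_n = 1 + 11/14z + 3/14z(1+14/15z) = 1 + z + 1/5z²
  ⇒ R(z) = 1 + z + 1/5z².

Boundary: |R(x)|=1, x<0.
x=-0.85: |R|=0.2945
R=1: x+1/5x²=0 ⇒ x=−5=-5.0000; min R=1−1/(4·1/5)=-0.2500>−1
Confirm numerically:
  x=-4.098: |R|=0.26072 <1
  x=-3.794: |R|=0.08489 <1
  x=-3.716: |R|=0.04573 <1
  x=-2.804: |R|=0.23152 <1
  x=-5.272: |R|=1.28680 >1
  x=-5.184: |R|=1.19077 >1
Interval (-5.0000, 0).

left endpoint -5.0000.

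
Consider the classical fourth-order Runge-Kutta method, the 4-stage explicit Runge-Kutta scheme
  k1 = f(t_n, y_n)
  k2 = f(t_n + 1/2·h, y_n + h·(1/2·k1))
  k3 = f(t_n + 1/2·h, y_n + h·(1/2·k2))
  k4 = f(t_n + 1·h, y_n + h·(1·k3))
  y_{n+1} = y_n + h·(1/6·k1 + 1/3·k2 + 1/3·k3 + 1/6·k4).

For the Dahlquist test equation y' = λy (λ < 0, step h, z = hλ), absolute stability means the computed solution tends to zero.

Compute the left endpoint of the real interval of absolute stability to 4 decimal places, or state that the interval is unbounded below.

left endpoint -2.7853.

With y'=λy (z=hλ):
  order 4, 4-stage ⇒ R(z)=1+z+z^2/2+z^3/6+z^4/24
  (e.g. R(-0.78)=0.46053, |R|=0.46053)

Boundary: |R(x)|=1, x<0.
x=-0.78: |R|=0.4605
|R(-3.04)|=1.4570 |R(-2.56)|=0.7102 |R(-1.46)|=0.2764
Bisect:
  x_lo=-3.6304 |R|=3.2227  x_hi=-0.0540 |R|=0.9474
  mid=-1.84221 |R|=0.29256 →hi
  mid=-2.73632 |R|=0.92864 →hi
  mid=-3.18337 |R|=1.78588 →lo
  mid=-2.95985 |R|=1.29669 →lo
  mid=-2.84808 |R|=1.09887 →lo
  mid=-2.79220 |R|=1.01046 →lo
  mid=-2.76426 |R|=0.96875 →hi
  mid=-2.77823 |R|=0.98940 →hi
  mid=-2.78522 |R|=0.99988 →hi
  ...
  [-2.78543,-2.78522] ⇒ x*=-2.7853
So |R|<1 on (-2.7853, 0).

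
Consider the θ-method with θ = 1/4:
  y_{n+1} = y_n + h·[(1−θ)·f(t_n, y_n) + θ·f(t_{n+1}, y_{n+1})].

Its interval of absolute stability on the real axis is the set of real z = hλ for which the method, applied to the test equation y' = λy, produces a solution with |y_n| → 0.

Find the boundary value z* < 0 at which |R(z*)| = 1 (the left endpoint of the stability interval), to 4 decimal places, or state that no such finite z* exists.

Set f=λy, z=hλ:
  y_{n+1} = y_n + z·[3/4·y_n + 1/4·y_{n+1}] ⇒ (1 − 1/4z)y_{n+1} = (1 + 3/4z)y_n
  ⇒ R(z) = (1 + 3/4z)/(1 − 1/4z).

Boundary: |R(x)|=1, x<0.
x=-0.53: |R|=0.5320
R=−1: 1+3/4x = −1+1/4x ⇒ -1/2x=2 ⇒ x=2/(-1/2)=-4.0000
Confirm numerically:
  x=-3.682: |R|=0.91721 <1
  x=-2.846: |R|=0.66287 <1
  x=-2.557: |R|=0.55986 <1
  x=-4.271: |R|=1.06553 >1
  x=-4.136: |R|=1.03343 >1
Interval (-4.0000, 0).

left endpoint -4.0000.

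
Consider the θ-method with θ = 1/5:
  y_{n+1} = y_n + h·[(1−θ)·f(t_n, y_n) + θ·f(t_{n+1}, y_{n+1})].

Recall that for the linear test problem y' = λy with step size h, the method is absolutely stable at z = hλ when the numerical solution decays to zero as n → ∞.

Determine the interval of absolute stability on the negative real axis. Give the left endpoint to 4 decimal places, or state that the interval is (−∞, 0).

z∈(-3.3333,0).

On y'=λy, z=hλ:
  y_{n+1} = y_n + z·[4/5·y_n + 1/5·y_{n+1}] ⇒ (1 − 1/5z)y_{n+1} = (1 + 4/5z)y_n
  Hence R(z) = (1 + 4/5z)/(1 − 1/5z).

Solve |R(x)|<1 on ℝ⁻.
x=-1.15: |R|=0.0650
R=−1: 1+4/5x = −1+1/5x ⇒ -3/5x=2 ⇒ x=2/(-3/5)=-3.3333
Confirm numerically:
  x=-2.410: |R|=0.62618 <1
  x=-2.263: |R|=0.55790 <1
  x=-1.574: |R|=0.19714 <1
  x=-3.716: |R|=1.13171 >1
  x=-3.456: |R|=1.04352 >1
Interval (-3.3333, 0).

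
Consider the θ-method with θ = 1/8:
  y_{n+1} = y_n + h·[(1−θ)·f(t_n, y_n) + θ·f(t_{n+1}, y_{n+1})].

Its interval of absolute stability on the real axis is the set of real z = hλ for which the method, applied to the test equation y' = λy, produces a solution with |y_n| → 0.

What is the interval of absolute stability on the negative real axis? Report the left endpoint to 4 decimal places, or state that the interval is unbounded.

(-2.6667, 0).

On y'=λy, z=hλ:
  y_{n+1} = y_n + z·[7/8·y_n + 1/8·y_{n+1}] ⇒ (1 − 1/8z)y_{n+1} = (1 + 7/8z)y_n
  R(z) = (1 + 7/8z)/(1 − 1/8z).

Boundary: |R(x)|=1, x<0.
x=-0.67: |R|=0.3818
R=−1: 1+7/8x = −1+1/8x ⇒ -3/4x=2 ⇒ x=2/(-3/4)=-2.6667
Confirm numerically:
  x=-2.216: |R|=0.73532 <1
  x=-1.810: |R|=0.47604 <1
  x=-1.776: |R|=0.45336 <1
  x=-1.334: |R|=0.14335 <1
  x=-3.110: |R|=1.23942 >1
  x=-2.989: |R|=1.17599 >1
  x=-2.720: |R|=1.02985 >1
So |R|<1 on (-2.6667, 0).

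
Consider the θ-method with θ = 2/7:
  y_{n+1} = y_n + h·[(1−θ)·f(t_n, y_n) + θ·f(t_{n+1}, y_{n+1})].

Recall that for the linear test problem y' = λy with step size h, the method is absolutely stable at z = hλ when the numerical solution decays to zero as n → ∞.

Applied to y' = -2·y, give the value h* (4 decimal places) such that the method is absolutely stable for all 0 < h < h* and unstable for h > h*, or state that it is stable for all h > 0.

Set f=λy, z=hλ:
  y_{n+1} = y_n + z·[5/7·y_n + 2/7·y_{n+1}] ⇒ (1 − 2/7z)y_{n+1} = (1 + 5/7z)y_n
  so R(z) = (1 + 5/7z)/(1 − 2/7z).

Solve |R(x)|<1 on ℝ⁻.
x=-0.93: |R|=0.2652
R=−1: 1+5/7x = −1+2/7x ⇒ -3/7x=2 ⇒ x=2/(-3/7)=-4.6667
Confirm numerically:
  x=-4.584: |R|=0.98466 <1
  x=-3.153: |R|=0.65873 <1
  x=-3.016: |R|=0.62001 <1
  x=-5.069: |R|=1.07043 >1
  x=-4.909: |R|=1.04323 >1
  x=-4.694: |R|=1.00500 >1
Stable set (-4.6667, 0).

(-4.6667,0); λ=-2 ⇒ h* = (14/3)/2 = 2.3333.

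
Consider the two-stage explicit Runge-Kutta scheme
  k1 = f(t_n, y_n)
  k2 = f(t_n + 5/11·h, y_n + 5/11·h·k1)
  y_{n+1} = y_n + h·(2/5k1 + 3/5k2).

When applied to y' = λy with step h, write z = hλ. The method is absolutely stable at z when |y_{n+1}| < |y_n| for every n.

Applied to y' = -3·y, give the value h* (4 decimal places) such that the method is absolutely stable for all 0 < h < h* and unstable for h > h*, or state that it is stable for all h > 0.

(-3.6667,0); λ=-3 ⇒ h* = (11/3)/3 = 1.2222.

On y'=λy, z=hλ:
  k1=λy_n ⇒ h·k1=z·y_n;  k2=λ(1+5/11z)y_n ⇒ h·k2=z(1+5/11z)y_n
  y_{n+1}/y_n = 1 + 2/5z + 3/5z(1+5/11z) = 1 + z + 3/11z²
  ⇒ R(z) = 1 + z + 3/11z².

Find x<0 with |R(x)|<1.
x=-1.36: |R|=0.1444
R=1: x+3/11x²=0 ⇒ x=−11/3=-3.6667; min R=1−1/(4·3/11)=0.0833>−1
Confirm numerically:
  x=-3.621: |R|=0.95490 <1
  x=-3.487: |R|=0.82914 <1
  x=-1.714: |R|=0.08722 <1
  x=-3.894: |R|=1.24143 >1
  x=-3.870: |R|=1.21461 >1
  x=-3.696: |R|=1.02957 >1
Interval (-3.6667, 0).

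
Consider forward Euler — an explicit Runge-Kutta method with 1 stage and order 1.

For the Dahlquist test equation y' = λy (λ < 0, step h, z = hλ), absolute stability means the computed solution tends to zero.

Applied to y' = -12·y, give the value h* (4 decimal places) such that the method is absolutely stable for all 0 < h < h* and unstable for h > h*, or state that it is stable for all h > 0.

(-2.0000,0); λ=-12 ⇒ h* = 0.1667.

Set f=λy, z=hλ:
  order 1, 1-stage ⇒ R(z)=1+z
  (e.g. R(-0.88)=0.12000, |R|=0.12000)

Solve |R(x)|<1 on ℝ⁻.
x=-0.88: |R|=0.1200
|R(-2.4)|=1.4000 |R(-2.06)|=1.0600 |R(-1.66)|=0.6600
Bisect:
  x_lo=-2.3358 |R|=1.3358  x_hi=-0.3588 |R|=0.6412
  mid=-1.34728 |R|=0.34728 →hi
  mid=-1.84153 |R|=0.84153 →hi
  mid=-2.08865 |R|=1.08865 →lo
  mid=-1.96509 |R|=0.96509 →hi
  mid=-2.02687 |R|=1.02687 →lo
  mid=-1.99598 |R|=0.99598 →hi
  mid=-2.01143 |R|=1.01143 →lo
  mid=-2.00371 |R|=1.00371 →lo
  ...
  [-2.00009,-1.99997] ⇒ x*=-2.0000
Interval (-2.0000, 0).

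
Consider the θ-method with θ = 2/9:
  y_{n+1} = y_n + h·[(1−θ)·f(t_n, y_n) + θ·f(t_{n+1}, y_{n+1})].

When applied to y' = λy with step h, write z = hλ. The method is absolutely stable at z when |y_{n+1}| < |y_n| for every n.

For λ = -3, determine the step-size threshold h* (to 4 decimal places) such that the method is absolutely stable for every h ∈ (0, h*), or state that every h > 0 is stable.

(-3.6000,0); λ=-3 ⇒ h* = (18/5)/3 = 1.2000.

Test eqn y'=λy, z=hλ:
  y_{n+1} = y_n + z·[7/9·y_n + 2/9·y_{n+1}] ⇒ (1 − 2/9z)y_{n+1} = (1 + 7/9z)y_n
  R(z) = (1 + 7/9z)/(1 − 2/9z).

Find x<0 with |R(x)|<1.
x=-0.88: |R|=0.2639
R=−1: 1+7/9x = −1+2/9x ⇒ -5/9x=2 ⇒ x=2/(-5/9)=-3.6000
Confirm numerically:
  x=-2.840: |R|=0.74114 <1
  x=-2.673: |R|=0.67691 <1
  x=-2.225: |R|=0.48885 <1
  x=-1.826: |R|=0.29893 <1
  x=-4.170: |R|=1.16436 >1
  x=-4.101: |R|=1.14562 >1
  x=-3.809: |R|=1.06288 >1
Interval (-3.6000, 0).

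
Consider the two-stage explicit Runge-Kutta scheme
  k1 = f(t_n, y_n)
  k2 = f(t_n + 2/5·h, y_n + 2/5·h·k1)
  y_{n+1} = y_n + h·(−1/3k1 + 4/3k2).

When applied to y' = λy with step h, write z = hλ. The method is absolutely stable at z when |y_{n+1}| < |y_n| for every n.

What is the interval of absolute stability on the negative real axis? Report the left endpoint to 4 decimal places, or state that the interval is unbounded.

Set f=λy, z=hλ:
  k1=λy_n ⇒ h·k1=z·y_n;  k2=λ(1+2/5z)y_n ⇒ h·k2=z(1+2/5z)y_n
  y_{n+1}/y_n = 1 − 1/3z + 4/3z(1+2/5z) = 1 + z + 8/15z²
  Hence R(z) = 1 + z + 8/15z².

Boundary: |R(x)|=1, x<0.
x=-1.4: |R|=0.6453
R=1: x+8/15x²=0 ⇒ x=−15/8=-1.8750; min R=1−1/(4·8/15)=0.5312>−1
Confirm numerically:
  x=-1.377: |R|=0.63427 <1
  x=-1.204: |R|=0.56913 <1
  x=-1.004: |R|=0.53361 <1
  x=-0.861: |R|=0.53437 <1
  x=-2.105: |R|=1.25821 >1
  x=-2.061: |R|=1.20445 >1
So |R|<1 on (-1.8750, 0).

(-1.8750, 0).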